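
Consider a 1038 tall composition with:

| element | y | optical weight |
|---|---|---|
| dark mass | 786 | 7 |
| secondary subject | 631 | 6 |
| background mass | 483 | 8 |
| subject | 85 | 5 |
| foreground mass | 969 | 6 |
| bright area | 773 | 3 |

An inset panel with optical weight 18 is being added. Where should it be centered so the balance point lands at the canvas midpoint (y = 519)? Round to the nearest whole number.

With the inset panel, Σw becomes 7 + 6 + 8 + 5 + 6 + 3 + 18 = 53.
y: need Σw·y = 53·519 = 27507. Existing = 7·786 + 6·631 + 8·483 + 5·85 + 6·969 + 3·773 = 21710. Remainder 5797 / 18 ≈ 322.06.

y ≈ 322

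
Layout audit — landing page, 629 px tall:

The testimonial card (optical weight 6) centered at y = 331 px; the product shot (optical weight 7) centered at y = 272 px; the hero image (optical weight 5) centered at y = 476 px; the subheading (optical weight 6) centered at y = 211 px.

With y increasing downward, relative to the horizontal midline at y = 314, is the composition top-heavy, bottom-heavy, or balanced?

balanced

Total weight = 6 + 7 + 5 + 6 = 24.
Σw·y = 6·331 + 7·272 + 5·476 + 6·211 = 7536, so ȳ = 7536/24 ≈ 314.00.
The centroid 314.00 matches the midline at 314, so the layout is balanced.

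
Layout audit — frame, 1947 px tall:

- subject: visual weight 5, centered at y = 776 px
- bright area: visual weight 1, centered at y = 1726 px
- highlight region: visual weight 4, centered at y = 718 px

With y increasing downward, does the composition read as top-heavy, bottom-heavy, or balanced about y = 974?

Σw = 5 + 1 + 4 = 10.
y-moment: 5·776 + 1·1726 + 4·718 = 8478; centroid 8478/10 ≈ 847.80.
847.8 vs midline 974 → top-heavy.

top-heavy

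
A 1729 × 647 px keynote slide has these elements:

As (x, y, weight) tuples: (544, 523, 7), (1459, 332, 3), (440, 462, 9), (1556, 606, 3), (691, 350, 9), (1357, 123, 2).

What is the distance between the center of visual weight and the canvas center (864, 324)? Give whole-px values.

Weights sum to 7 + 3 + 9 + 3 + 9 + 2 = 33.
Σw·x = 7·544 + 3·1459 + 9·440 + 3·1556 + 9·691 + 2·1357 = 25746, so x̄ = 25746/33 ≈ 780.18.
Σw·y = 7·523 + 3·332 + 9·462 + 3·606 + 9·350 + 2·123 = 14029, so ȳ = 14029/33 ≈ 425.12.
From (864, 324): dx = -83.82, dy = 101.12, so the distance is √(dx²+dy²) ≈ 131.34.

≈ 131 px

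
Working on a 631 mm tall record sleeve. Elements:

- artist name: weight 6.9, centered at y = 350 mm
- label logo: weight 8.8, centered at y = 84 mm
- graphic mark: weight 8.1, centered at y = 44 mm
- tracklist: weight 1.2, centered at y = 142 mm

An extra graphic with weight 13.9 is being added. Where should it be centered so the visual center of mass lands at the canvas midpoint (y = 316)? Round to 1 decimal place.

With the extra graphic, Σw becomes 6.9 + 8.8 + 8.1 + 1.2 + 13.9 = 38.9.
y: target moment 38.9×316 = 12292.4; current 6.9·350 + 8.8·84 + 8.1·44 + 1.2·142 = 3681.0; the extra graphic supplies 8611.4, so y = 8611.4/13.9 ≈ 619.53.

y ≈ 619.5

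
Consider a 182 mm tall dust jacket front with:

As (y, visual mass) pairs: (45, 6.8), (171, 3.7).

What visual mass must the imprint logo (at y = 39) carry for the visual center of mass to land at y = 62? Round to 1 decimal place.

w ≈ 12.5

Existing Σw = 10.5 (6.8 + 3.7); existing moment 6.8·45 + 3.7·171 = 938.7.
Set Σw·y/Σw = 62: (938.7 + 39w) = 62·(10.5 + w).
So w = (62·10.5 − 938.7)/(39 − 62) = -287.7/-23 ≈ 12.51.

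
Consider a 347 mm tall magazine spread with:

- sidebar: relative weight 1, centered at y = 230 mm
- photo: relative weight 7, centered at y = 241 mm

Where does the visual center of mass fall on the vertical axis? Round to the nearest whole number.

y ≈ 240

Total weight = 1 + 7 = 8.
y-moment: 1·230 + 7·241 = 1917; centroid 1917/8 ≈ 239.62.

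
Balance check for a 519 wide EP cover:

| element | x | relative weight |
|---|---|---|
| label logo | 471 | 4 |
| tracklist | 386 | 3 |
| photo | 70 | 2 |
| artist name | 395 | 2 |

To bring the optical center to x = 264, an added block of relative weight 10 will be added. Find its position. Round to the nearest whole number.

x ≈ 157

After adding the added block, total weight = 4 + 3 + 2 + 2 + 10 = 21.
Along x: (3972 + 10·x) / 21 = 264 (existing moment 4·471 + 3·386 + 2·70 + 2·395 = 3972) ⇒ x = (5544 − 3972) / 10 ≈ 157.20.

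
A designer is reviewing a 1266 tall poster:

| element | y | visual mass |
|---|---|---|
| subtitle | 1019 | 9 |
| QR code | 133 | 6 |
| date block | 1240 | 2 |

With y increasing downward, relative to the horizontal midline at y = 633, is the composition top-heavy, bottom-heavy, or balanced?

Weights sum to 9 + 6 + 2 = 17.
y-moment: 9·1019 + 6·133 + 2·1240 = 12449; centroid 12449/17 ≈ 732.29.
732.3 lies below (larger y than) the midline 633, so the layout is bottom-heavy.

bottom-heavy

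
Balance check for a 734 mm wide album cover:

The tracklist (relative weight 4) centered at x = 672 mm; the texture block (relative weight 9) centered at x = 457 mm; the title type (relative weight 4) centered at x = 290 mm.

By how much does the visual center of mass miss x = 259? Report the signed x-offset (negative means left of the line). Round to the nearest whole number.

≈ 209 mm

Total weight = 4 + 9 + 4 = 17.
x-moment: 4·672 + 9·457 + 4·290 = 7961; centroid 7961/17 ≈ 468.29.
Offset from x = 259: 468.29 − 259 ≈ 209.29.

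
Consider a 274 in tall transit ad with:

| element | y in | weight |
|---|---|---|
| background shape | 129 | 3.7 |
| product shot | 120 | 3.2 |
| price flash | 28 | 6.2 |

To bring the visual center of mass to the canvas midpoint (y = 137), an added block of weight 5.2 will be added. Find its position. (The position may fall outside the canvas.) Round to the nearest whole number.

y ≈ 283

After adding the added block, total weight = 3.7 + 3.2 + 6.2 + 5.2 = 18.3.
Along y: (1034.9 + 5.2·y) / 18.3 = 137 (existing moment 3.7·129 + 3.2·120 + 6.2·28 = 1034.9) ⇒ y = (2507.1 − 1034.9) / 5.2 ≈ 283.12.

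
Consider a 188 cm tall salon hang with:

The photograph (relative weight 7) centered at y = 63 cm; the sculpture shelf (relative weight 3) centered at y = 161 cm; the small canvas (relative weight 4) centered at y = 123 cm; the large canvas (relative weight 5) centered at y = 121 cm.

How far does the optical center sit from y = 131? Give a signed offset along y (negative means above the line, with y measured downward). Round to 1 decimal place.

≈ -24.6 cm

Total weight = 7 + 3 + 4 + 5 = 19.
y: (7·63 + 3·161 + 4·123 + 5·121) / 19 = 2021 / 19 ≈ 106.37
Offset from y = 131: 106.37 − 131 ≈ -24.63.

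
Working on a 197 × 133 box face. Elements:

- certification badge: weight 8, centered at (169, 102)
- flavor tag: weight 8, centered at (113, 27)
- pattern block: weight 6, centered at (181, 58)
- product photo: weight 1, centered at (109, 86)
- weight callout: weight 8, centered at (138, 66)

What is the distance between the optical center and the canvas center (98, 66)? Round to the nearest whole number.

Weights sum to 8 + 8 + 6 + 1 + 8 = 31.
x: (8·169 + 8·113 + 6·181 + 1·109 + 8·138) / 31 = 4555 / 31 ≈ 146.94
y: (8·102 + 8·27 + 6·58 + 1·86 + 8·66) / 31 = 1994 / 31 ≈ 64.32
From (98, 66): dx = 48.94, dy = -1.68, so the distance is √(dx²+dy²) ≈ 48.96.

≈ 49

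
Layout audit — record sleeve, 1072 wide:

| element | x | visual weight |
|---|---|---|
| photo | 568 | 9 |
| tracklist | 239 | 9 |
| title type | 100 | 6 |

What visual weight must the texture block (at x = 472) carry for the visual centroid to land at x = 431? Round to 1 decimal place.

w ≈ 60.5

Fixed elements: Σw = 9 + 9 + 6 = 24, Σw·x = 9·568 + 9·239 + 6·100 = 7863.
For the centroid to hit 431: (7863 + w·472) / (24 + w) = 431.
Rearranging, w·(472 − 431) = 431·24 − 7863 = 2481, so w ≈ 2481/41 = 60.51.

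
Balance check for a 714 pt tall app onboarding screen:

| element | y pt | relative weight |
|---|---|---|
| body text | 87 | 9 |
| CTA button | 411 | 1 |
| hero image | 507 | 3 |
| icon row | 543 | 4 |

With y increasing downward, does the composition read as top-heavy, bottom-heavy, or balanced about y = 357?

Σw = 9 + 1 + 3 + 4 = 17.
y: (9·87 + 1·411 + 3·507 + 4·543) / 17 = 4887 / 17 ≈ 287.47
287.5 lies above (smaller y than) the midline 357, so the layout is top-heavy.

top-heavy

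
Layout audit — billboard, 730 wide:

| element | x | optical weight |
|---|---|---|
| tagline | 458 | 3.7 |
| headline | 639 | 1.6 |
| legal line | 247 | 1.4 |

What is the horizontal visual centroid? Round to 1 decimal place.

x ≈ 457.1

Weights sum to 3.7 + 1.6 + 1.4 = 6.7.
x: (3.7·458 + 1.6·639 + 1.4·247) / 6.7 = 3062.8 / 6.7 ≈ 457.13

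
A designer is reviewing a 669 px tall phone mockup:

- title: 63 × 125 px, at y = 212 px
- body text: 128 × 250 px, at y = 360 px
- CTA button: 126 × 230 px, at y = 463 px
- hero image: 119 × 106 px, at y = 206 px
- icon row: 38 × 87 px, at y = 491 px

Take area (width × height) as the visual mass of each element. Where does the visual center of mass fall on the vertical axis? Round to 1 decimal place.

Areas: title 63·125 = 7875, body text 128·250 = 32000, CTA button 126·230 = 28980, hero image 119·106 = 12614, icon row 38·87 = 3306. Total weight = 84775.
Σw·y = 7875·212 + 32000·360 + 28980·463 + 12614·206 + 3306·491 = 30828970, so ȳ = 30828970/84775 ≈ 363.66.

y ≈ 363.7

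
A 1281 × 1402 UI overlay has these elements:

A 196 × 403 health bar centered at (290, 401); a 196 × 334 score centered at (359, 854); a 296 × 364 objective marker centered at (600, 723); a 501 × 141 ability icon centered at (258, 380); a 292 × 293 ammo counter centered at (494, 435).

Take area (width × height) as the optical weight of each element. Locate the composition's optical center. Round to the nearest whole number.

Taking area as weight: health bar 196·403 = 78988, score 196·334 = 65464, objective marker 296·364 = 107744, ability icon 501·141 = 70641, ammo counter 292·293 = 85556. Sum 408393.
x: (78988·290 + 65464·359 + 107744·600 + 70641·258 + 85556·494) / 408393 = 171544538 / 408393 ≈ 420.05
y: (78988·401 + 65464·854 + 107744·723 + 70641·380 + 85556·435) / 408393 = 229539796 / 408393 ≈ 562.06

(420, 562)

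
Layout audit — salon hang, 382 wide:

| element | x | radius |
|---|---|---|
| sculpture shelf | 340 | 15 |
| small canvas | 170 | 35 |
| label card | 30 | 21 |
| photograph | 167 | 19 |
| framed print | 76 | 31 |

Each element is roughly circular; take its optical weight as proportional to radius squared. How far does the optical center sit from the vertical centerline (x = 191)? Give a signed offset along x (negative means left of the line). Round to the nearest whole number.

r² weights: sculpture shelf 15² = 225, small canvas 35² = 1225, label card 21² = 441, photograph 19² = 361, framed print 31² = 961. Total = 3213.
x: (225·340 + 1225·170 + 441·30 + 361·167 + 961·76) / 3213 = 431303 / 3213 ≈ 134.24
Offset from x = 191: 134.24 − 191 ≈ -56.76.

≈ -57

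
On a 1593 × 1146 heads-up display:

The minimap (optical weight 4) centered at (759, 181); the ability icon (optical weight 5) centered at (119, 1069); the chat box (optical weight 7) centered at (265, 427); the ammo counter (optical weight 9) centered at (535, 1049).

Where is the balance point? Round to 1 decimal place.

(412.0, 740.0)

Weights sum to 4 + 5 + 7 + 9 = 25.
x-moment: 4·759 + 5·119 + 7·265 + 9·535 = 10301; centroid 10301/25 ≈ 412.04.
y-moment: 4·181 + 5·1069 + 7·427 + 9·1049 = 18499; centroid 18499/25 ≈ 739.96.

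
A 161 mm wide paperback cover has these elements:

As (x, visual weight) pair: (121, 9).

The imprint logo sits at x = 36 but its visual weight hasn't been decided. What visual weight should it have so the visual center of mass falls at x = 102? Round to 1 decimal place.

w ≈ 2.6

The single fixed element contributes weight 9, moment 9·121 = 1089.
Set Σw·x/Σw = 102: (1089 + 36w) = 102·(9 + w).
Rearranging, w·(36 − 102) = 102·9 − 1089 = -171, so w ≈ -171/-66 = 2.59.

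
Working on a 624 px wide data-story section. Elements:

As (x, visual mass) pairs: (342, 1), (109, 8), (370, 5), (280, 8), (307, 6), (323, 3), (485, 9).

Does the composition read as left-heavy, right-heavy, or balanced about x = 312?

balanced

Total weight = 1 + 8 + 5 + 8 + 6 + 3 + 9 = 40.
x: moment 12480 / weight 40 ≈ 312.00
The centroid 312.00 matches the midline at 312, so the layout is balanced.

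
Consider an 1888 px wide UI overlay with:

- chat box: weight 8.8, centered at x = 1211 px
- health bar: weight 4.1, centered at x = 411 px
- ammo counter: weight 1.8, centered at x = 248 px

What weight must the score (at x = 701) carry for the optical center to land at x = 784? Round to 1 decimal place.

w ≈ 15.2

Known weights sum to 8.8 + 4.1 + 1.8 = 14.7; their moment is 8.8·1211 + 4.1·411 + 1.8·248 = 12788.3.
Set Σw·x/Σw = 784: (12788.3 + 701w) = 784·(14.7 + w).
Solving: w = (784·14.7 − 12788.3) / (701 − 784) = -1263.5 / -83 ≈ 15.22.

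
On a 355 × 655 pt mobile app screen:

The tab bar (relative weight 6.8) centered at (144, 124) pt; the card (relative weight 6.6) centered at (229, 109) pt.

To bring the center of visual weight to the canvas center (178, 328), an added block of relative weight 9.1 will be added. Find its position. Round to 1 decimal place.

(166.4, 639.3)

After adding the added block, total weight = 6.8 + 6.6 + 9.1 = 22.5.
x: target moment 22.5×178 = 4005.0; current 6.8·144 + 6.6·229 = 2490.6; the added block supplies 1514.4, so x = 1514.4/9.1 ≈ 166.42.
y: target moment 22.5×328 = 7380.0; current 6.8·124 + 6.6·109 = 1562.6; the added block supplies 5817.4, so y = 5817.4/9.1 ≈ 639.27.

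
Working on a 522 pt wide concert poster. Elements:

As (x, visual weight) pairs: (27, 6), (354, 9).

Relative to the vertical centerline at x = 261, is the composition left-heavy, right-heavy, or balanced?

Total weight = 6 + 9 = 15.
x: (6·27 + 9·354) / 15 = 3348 / 15 ≈ 223.20
Since 223.2 is left of 261, the composition reads left-heavy.

left-heavy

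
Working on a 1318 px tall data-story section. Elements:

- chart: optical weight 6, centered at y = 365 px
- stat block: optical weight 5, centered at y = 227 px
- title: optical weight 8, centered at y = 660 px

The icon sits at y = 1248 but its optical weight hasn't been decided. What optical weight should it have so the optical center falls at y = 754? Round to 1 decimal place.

w ≈ 11.6

Existing Σw = 19 (6 + 5 + 8); existing moment 6·365 + 5·227 + 8·660 = 8605.
Balance at y = 754 requires (8605 + w·1248) / (19 + w) = 754.
Solving: w = (754·19 − 8605) / (1248 − 754) = 5721 / 494 ≈ 11.58.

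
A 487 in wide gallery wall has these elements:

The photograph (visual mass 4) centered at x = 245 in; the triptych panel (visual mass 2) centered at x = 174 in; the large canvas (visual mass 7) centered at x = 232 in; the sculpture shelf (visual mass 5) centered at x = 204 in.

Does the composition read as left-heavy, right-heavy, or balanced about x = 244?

left-heavy

Weights sum to 4 + 2 + 7 + 5 = 18.
x: (4·245 + 2·174 + 7·232 + 5·204) / 18 = 3972 / 18 ≈ 220.67
220.7 vs midline 244 → left-heavy.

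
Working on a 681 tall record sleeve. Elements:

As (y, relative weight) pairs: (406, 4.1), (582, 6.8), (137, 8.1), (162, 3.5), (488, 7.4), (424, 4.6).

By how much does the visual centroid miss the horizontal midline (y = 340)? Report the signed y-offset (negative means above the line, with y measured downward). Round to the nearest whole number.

Σw = 4.1 + 6.8 + 8.1 + 3.5 + 7.4 + 4.6 = 34.5.
y: (4.1·406 + 6.8·582 + 8.1·137 + 3.5·162 + 7.4·488 + 4.6·424) / 34.5 = 12860.5 / 34.5 ≈ 372.77
Against y = 340, that's 372.77 − 340 = 32.77.

≈ 33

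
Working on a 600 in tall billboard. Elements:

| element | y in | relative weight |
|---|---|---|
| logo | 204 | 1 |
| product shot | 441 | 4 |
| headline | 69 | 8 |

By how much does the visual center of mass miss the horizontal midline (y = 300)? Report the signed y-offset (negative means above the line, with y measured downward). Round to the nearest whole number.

≈ -106 in

Σw = 1 + 4 + 8 = 13.
Σw·y = 1·204 + 4·441 + 8·69 = 2520, so ȳ = 2520/13 ≈ 193.85.
Against y = 300, that's 193.85 − 300 = -106.15.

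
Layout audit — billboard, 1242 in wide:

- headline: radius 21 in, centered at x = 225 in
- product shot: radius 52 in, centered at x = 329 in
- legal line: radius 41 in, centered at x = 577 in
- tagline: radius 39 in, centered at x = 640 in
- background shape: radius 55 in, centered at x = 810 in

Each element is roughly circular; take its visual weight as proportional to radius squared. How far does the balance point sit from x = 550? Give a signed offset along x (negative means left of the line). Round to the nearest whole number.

r² weights: headline 21² = 441, product shot 52² = 2704, legal line 41² = 1681, tagline 39² = 1521, background shape 55² = 3025. Total = 9372.
x-moment: 441·225 + 2704·329 + 1681·577 + 1521·640 + 3025·810 = 5382468; centroid 5382468/9372 ≈ 574.31.
Difference: 574.31 − 550 ≈ 24.31.

≈ 24 in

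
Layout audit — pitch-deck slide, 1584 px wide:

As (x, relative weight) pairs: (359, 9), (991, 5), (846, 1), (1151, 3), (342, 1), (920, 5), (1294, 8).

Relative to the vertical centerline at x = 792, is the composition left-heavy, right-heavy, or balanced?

right-heavy

Σw = 9 + 5 + 1 + 3 + 1 + 5 + 8 = 32.
x: moment 27779 / weight 32 ≈ 868.09
868.1 lies right of the midline 792, so the layout is right-heavy.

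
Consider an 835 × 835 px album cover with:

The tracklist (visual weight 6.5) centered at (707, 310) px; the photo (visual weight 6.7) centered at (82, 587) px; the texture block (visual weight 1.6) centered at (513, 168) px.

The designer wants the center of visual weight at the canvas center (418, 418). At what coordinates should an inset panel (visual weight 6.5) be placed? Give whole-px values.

(452, 413)

With the inset panel, Σw becomes 6.5 + 6.7 + 1.6 + 6.5 = 21.3.
x: need Σw·x = 21.3·418 = 8903.4. Existing = 6.5·707 + 6.7·82 + 1.6·513 = 5965.7. Remainder 2937.7 / 6.5 ≈ 451.95.
y: need Σw·y = 21.3·418 = 8903.4. Existing = 6.5·310 + 6.7·587 + 1.6·168 = 6216.7. Remainder 2686.7 / 6.5 ≈ 413.34.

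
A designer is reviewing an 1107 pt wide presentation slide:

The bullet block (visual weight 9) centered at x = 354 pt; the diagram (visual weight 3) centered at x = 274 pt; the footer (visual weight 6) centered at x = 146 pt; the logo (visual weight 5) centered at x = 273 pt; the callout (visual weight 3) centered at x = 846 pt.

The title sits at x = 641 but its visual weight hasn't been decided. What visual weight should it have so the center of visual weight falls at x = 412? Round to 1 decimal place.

w ≈ 8.4

Fixed elements: Σw = 9 + 3 + 6 + 5 + 3 = 26, Σw·x = 9·354 + 3·274 + 6·146 + 5·273 + 3·846 = 8787.
For the centroid to hit 412: (8787 + w·641) / (26 + w) = 412.
So w = (412·26 − 8787)/(641 − 412) = 1925/229 ≈ 8.41.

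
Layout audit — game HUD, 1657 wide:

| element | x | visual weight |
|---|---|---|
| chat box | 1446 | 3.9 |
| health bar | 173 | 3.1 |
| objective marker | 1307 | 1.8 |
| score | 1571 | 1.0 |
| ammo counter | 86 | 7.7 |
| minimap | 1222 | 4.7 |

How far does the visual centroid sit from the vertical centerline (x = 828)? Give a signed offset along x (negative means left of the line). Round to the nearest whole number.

≈ -85

Weights sum to 3.9 + 3.1 + 1.8 + 1.0 + 7.7 + 4.7 = 22.2.
Σw·x = 3.9·1446 + 3.1·173 + 1.8·1307 + 1.0·1571 + 7.7·86 + 4.7·1222 = 16504.9, so x̄ = 16504.9/22.2 ≈ 743.46.
Against x = 828, that's 743.46 − 828 = -84.54.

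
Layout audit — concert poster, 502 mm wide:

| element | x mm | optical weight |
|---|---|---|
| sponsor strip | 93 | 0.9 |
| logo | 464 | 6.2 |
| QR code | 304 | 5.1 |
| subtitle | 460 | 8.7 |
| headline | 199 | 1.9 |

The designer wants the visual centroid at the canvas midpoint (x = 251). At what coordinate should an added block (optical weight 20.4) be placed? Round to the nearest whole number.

x ≈ 96

With the added block, Σw becomes 0.9 + 6.2 + 5.1 + 8.7 + 1.9 + 20.4 = 43.2.
x: need Σw·x = 43.2·251 = 10843.2. Existing = 0.9·93 + 6.2·464 + 5.1·304 + 8.7·460 + 1.9·199 = 8891.0. Remainder 1952.2 / 20.4 ≈ 95.70.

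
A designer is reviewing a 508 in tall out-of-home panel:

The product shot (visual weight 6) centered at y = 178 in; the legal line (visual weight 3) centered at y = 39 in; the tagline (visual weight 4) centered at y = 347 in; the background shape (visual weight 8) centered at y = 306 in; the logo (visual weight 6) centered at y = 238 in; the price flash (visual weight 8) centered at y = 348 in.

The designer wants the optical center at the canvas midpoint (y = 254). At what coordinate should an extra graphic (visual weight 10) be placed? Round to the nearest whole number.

With the extra graphic, Σw becomes 6 + 3 + 4 + 8 + 6 + 8 + 10 = 45.
y: need Σw·y = 45·254 = 11430. Existing = 6·178 + 3·39 + 4·347 + 8·306 + 6·238 + 8·348 = 9233. Remainder 2197 / 10 ≈ 219.70.

y ≈ 220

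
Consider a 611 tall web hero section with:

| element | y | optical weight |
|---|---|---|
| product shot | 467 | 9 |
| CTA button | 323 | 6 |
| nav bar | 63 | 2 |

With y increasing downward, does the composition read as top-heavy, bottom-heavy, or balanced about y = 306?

Weights sum to 9 + 6 + 2 = 17.
y: (9·467 + 6·323 + 2·63) / 17 = 6267 / 17 ≈ 368.65
Since 368.6 is below (larger y than) 306, the composition reads bottom-heavy.

bottom-heavy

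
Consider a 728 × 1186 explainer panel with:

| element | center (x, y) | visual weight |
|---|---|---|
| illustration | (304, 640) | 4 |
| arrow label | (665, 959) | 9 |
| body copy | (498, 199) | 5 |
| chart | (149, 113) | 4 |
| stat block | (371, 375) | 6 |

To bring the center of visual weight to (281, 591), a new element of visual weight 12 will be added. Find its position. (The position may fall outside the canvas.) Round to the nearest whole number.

(-106, 729)

New total weight: (4 + 9 + 5 + 4 + 6) + 12 = 40.
Along x: (12513 + 12·x) / 40 = 281 (existing moment 4·304 + 9·665 + 5·498 + 4·149 + 6·371 = 12513) ⇒ x = (11240 − 12513) / 12 ≈ -106.08.
Along y: (14888 + 12·y) / 40 = 591 (existing moment 4·640 + 9·959 + 5·199 + 4·113 + 6·375 = 14888) ⇒ y = (23640 − 14888) / 12 ≈ 729.33.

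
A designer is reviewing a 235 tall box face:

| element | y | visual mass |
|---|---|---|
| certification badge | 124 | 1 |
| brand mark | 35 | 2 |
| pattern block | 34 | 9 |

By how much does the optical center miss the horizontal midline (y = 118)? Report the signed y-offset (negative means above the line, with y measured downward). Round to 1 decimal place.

Total weight = 1 + 2 + 9 = 12.
y-moment: 1·124 + 2·35 + 9·34 = 500; centroid 500/12 ≈ 41.67.
Offset from y = 118: 41.67 − 118 ≈ -76.33.

≈ -76.3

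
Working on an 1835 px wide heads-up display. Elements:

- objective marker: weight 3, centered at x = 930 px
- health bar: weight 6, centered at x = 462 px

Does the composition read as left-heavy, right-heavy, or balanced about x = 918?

Total weight = 3 + 6 = 9.
Σw·x = 3·930 + 6·462 = 5562, so x̄ = 5562/9 ≈ 618.00.
618.0 vs midline 918 → left-heavy.

left-heavy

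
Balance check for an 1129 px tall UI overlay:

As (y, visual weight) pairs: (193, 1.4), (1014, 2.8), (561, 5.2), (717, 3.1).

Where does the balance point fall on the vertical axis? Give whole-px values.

y ≈ 660

Weights sum to 1.4 + 2.8 + 5.2 + 3.1 = 12.5.
y: (1.4·193 + 2.8·1014 + 5.2·561 + 3.1·717) / 12.5 = 8249.3 / 12.5 ≈ 659.94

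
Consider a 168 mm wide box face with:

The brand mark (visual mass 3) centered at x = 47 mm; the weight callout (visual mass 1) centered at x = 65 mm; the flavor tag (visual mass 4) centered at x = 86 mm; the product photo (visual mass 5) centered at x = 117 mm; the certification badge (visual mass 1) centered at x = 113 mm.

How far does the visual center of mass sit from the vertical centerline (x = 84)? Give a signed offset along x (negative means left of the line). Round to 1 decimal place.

Σw = 3 + 1 + 4 + 5 + 1 = 14.
x: (3·47 + 1·65 + 4·86 + 5·117 + 1·113) / 14 = 1248 / 14 ≈ 89.14
Against x = 84, that's 89.14 − 84 = 5.14.

≈ 5.1 mm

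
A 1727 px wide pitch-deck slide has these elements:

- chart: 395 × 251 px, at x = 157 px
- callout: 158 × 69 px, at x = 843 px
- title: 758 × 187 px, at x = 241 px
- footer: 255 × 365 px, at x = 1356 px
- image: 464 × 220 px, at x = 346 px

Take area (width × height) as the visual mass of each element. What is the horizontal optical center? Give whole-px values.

x ≈ 493

Taking area as weight: chart 395·251 = 99145, callout 158·69 = 10902, title 758·187 = 141746, footer 255·365 = 93075, image 464·220 = 102080. Sum 446948.
x: (99145·157 + 10902·843 + 141746·241 + 93075·1356 + 102080·346) / 446948 = 220446317 / 446948 ≈ 493.23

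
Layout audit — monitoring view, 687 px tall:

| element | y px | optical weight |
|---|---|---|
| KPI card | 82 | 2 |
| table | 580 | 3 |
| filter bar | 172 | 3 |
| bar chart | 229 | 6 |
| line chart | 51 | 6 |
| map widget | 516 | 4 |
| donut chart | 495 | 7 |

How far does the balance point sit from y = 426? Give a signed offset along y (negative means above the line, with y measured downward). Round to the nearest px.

≈ -115 px

Σw = 2 + 3 + 3 + 6 + 6 + 4 + 7 = 31.
y-moment: 2·82 + 3·580 + 3·172 + 6·229 + 6·51 + 4·516 + 7·495 = 9629; centroid 9629/31 ≈ 310.61.
Offset from y = 426: 310.61 − 426 ≈ -115.39.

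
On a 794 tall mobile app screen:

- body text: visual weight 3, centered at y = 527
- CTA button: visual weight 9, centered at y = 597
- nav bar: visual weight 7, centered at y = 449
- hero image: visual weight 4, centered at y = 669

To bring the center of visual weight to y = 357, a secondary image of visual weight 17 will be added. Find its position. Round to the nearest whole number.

With the secondary image, Σw becomes 3 + 9 + 7 + 4 + 17 = 40.
y: target moment 40×357 = 14280; current 3·527 + 9·597 + 7·449 + 4·669 = 12773; the secondary image supplies 1507, so y = 1507/17 ≈ 88.65.

y ≈ 89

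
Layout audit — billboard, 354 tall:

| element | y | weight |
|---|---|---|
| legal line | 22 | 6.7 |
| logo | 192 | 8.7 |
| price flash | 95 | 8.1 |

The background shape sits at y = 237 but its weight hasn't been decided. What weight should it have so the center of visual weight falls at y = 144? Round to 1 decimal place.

Known weights sum to 6.7 + 8.7 + 8.1 = 23.5; their moment is 6.7·22 + 8.7·192 + 8.1·95 = 2587.3.
Balance at y = 144 requires (2587.3 + w·237) / (23.5 + w) = 144.
Solving: w = (144·23.5 − 2587.3) / (237 − 144) = 796.7 / 93 ≈ 8.57.

w ≈ 8.6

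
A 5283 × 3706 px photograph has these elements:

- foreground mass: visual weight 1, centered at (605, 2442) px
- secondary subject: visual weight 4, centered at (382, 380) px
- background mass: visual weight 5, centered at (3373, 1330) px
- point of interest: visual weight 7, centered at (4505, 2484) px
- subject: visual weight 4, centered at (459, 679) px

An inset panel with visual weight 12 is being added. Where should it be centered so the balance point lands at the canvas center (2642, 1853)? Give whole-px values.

(2901, 2536)

New total weight: (1 + 4 + 5 + 7 + 4) + 12 = 33.
x: target moment 33×2642 = 87186; current 1·605 + 4·382 + 5·3373 + 7·4505 + 4·459 = 52369; the inset panel supplies 34817, so x = 34817/12 ≈ 2901.42.
y: target moment 33×1853 = 61149; current 1·2442 + 4·380 + 5·1330 + 7·2484 + 4·679 = 30716; the inset panel supplies 30433, so y = 30433/12 ≈ 2536.08.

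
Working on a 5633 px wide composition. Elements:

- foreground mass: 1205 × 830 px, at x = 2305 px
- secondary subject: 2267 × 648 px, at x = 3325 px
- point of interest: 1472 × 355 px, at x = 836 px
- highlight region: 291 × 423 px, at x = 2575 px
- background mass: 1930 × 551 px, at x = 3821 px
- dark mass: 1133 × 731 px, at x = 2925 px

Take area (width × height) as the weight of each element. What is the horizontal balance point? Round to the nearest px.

x ≈ 2882

Areas → weights: foreground mass 1205·830 = 1000150, secondary subject 2267·648 = 1469016, point of interest 1472·355 = 522560, highlight region 291·423 = 123093, background mass 1930·551 = 1063430, dark mass 1133·731 = 828223; Σw = 5006472.
Σw·x = 14429566890; x̄ = 14429566890/5006472 ≈ 2882.18.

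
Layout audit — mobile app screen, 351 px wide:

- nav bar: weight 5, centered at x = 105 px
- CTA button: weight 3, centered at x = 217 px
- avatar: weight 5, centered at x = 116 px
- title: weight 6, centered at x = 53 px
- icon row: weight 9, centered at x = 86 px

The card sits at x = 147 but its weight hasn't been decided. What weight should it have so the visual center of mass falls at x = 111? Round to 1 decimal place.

Fixed elements: Σw = 5 + 3 + 5 + 6 + 9 = 28, Σw·x = 5·105 + 3·217 + 5·116 + 6·53 + 9·86 = 2848.
Balance at x = 111 requires (2848 + w·147) / (28 + w) = 111.
Rearranging, w·(147 − 111) = 111·28 − 2848 = 260, so w ≈ 260/36 = 7.22.

w ≈ 7.2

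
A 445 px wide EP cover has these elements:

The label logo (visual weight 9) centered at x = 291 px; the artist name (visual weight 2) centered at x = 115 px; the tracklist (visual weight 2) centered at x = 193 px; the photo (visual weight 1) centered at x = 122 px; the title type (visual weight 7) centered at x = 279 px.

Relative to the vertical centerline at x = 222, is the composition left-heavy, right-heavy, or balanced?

Σw = 9 + 2 + 2 + 1 + 7 = 21.
x-moment: 9·291 + 2·115 + 2·193 + 1·122 + 7·279 = 5310; centroid 5310/21 ≈ 252.86.
252.9 vs midline 222 → right-heavy.

right-heavy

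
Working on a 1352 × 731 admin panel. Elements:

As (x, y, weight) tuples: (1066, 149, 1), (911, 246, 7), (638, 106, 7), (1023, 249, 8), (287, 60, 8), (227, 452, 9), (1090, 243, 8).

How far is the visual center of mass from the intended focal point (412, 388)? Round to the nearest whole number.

≈ 320

Weights sum to 1 + 7 + 7 + 8 + 8 + 9 + 8 = 48.
Σw·x = 33152; x̄ = 33152/48 ≈ 690.67.
y: moment 11097 / weight 48 ≈ 231.19
Relative to (412, 388): Δ = (278.67, -156.81); |Δ| = √(278.67² + -156.81²) ≈ 319.76.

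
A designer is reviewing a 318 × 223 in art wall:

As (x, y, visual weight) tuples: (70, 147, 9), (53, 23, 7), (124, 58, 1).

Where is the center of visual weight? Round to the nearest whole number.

Σw = 9 + 7 + 1 = 17.
x: (9·70 + 7·53 + 1·124) / 17 = 1125 / 17 ≈ 66.18
y: (9·147 + 7·23 + 1·58) / 17 = 1542 / 17 ≈ 90.71

(66, 91)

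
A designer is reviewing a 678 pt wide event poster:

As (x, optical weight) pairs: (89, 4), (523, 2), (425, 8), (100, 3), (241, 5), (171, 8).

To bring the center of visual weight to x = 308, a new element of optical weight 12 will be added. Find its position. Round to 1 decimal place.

After adding the new element, total weight = 4 + 2 + 8 + 3 + 5 + 8 + 12 = 42.
x: target moment 42×308 = 12936; current 4·89 + 2·523 + 8·425 + 3·100 + 5·241 + 8·171 = 7675; the new element supplies 5261, so x = 5261/12 ≈ 438.42.

x ≈ 438.4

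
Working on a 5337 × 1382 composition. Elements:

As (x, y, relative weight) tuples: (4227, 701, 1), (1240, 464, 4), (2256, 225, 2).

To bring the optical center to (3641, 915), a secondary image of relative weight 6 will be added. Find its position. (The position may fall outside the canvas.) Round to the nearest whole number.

New total weight: (1 + 4 + 2) + 6 = 13.
x: need Σw·x = 13·3641 = 47333. Existing = 1·4227 + 4·1240 + 2·2256 = 13699. Remainder 33634 / 6 ≈ 5605.67.
y: need Σw·y = 13·915 = 11895. Existing = 1·701 + 4·464 + 2·225 = 3007. Remainder 8888 / 6 ≈ 1481.33.

(5606, 1481)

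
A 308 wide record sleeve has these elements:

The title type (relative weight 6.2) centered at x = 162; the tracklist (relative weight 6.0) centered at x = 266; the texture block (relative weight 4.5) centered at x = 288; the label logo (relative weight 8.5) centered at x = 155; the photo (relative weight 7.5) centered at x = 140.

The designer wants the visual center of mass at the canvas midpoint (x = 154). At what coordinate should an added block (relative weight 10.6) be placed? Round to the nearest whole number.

x ≈ 38

After adding the added block, total weight = 6.2 + 6.0 + 4.5 + 8.5 + 7.5 + 10.6 = 43.3.
x: need Σw·x = 43.3·154 = 6668.2. Existing = 6.2·162 + 6.0·266 + 4.5·288 + 8.5·155 + 7.5·140 = 6263.9. Remainder 404.3 / 10.6 ≈ 38.14.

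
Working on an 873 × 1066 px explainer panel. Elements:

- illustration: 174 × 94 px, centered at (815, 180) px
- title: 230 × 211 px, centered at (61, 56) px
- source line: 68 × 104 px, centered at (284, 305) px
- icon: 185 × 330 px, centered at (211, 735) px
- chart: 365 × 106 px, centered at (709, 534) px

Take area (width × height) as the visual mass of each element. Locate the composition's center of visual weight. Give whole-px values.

Taking area as weight: illustration 174·94 = 16356, title 230·211 = 48530, source line 68·104 = 7072, icon 185·330 = 61050, chart 365·106 = 38690. Sum 171698.
x: (16356·815 + 48530·61 + 7072·284 + 61050·211 + 38690·709) / 171698 = 58611678 / 171698 ≈ 341.36
y: (16356·180 + 48530·56 + 7072·305 + 61050·735 + 38690·534) / 171698 = 73350930 / 171698 ≈ 427.21

(341, 427)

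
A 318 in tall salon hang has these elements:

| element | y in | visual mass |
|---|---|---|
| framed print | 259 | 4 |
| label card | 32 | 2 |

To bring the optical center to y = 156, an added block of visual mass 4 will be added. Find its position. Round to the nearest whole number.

y ≈ 115

New total weight: (4 + 2) + 4 = 10.
y: need Σw·y = 10·156 = 1560. Existing = 4·259 + 2·32 = 1100. Remainder 460 / 4 ≈ 115.00.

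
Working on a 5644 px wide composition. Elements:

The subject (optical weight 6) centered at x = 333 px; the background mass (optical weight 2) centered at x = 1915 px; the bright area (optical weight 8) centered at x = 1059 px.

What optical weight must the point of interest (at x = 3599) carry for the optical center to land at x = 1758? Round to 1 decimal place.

w ≈ 7.5

Existing Σw = 16 (6 + 2 + 8); existing moment 6·333 + 2·1915 + 8·1059 = 14300.
Balance at x = 1758 requires (14300 + w·3599) / (16 + w) = 1758.
So w = (1758·16 − 14300)/(3599 − 1758) = 13828/1841 ≈ 7.51.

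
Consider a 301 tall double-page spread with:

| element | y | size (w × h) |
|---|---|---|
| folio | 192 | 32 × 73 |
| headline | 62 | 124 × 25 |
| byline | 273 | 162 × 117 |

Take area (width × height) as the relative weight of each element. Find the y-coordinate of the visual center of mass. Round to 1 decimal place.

Areas: folio 32·73 = 2336, headline 124·25 = 3100, byline 162·117 = 18954. Total weight = 24390.
y-moment: 2336·192 + 3100·62 + 18954·273 = 5815154; centroid 5815154/24390 ≈ 238.42.

y ≈ 238.4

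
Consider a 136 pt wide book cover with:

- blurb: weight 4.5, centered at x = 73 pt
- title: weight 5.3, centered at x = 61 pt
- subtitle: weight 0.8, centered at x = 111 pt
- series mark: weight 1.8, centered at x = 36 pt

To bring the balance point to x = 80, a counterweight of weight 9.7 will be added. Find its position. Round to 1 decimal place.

x ≈ 99.2

New total weight: (4.5 + 5.3 + 0.8 + 1.8) + 9.7 = 22.1.
Along x: (805.4 + 9.7·x) / 22.1 = 80 (existing moment 4.5·73 + 5.3·61 + 0.8·111 + 1.8·36 = 805.4) ⇒ x = (1768.0 − 805.4) / 9.7 ≈ 99.24.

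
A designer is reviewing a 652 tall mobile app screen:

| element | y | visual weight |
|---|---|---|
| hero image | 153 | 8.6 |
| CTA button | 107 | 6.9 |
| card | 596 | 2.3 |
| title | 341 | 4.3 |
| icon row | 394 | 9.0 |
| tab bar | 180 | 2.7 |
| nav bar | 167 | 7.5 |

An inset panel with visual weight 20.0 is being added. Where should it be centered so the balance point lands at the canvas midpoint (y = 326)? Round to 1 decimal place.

y ≈ 490.4

After adding the inset panel, total weight = 8.6 + 6.9 + 2.3 + 4.3 + 9.0 + 2.7 + 7.5 + 20.0 = 61.3.
y: target moment 61.3×326 = 19983.8; current 8.6·153 + 6.9·107 + 2.3·596 + 4.3·341 + 9.0·394 + 2.7·180 + 7.5·167 = 10175.7; the inset panel supplies 9808.1, so y = 9808.1/20.0 ≈ 490.40.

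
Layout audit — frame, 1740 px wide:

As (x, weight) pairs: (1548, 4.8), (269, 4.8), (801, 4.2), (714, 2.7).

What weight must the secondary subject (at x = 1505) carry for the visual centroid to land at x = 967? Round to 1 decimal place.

w ≈ 3.6

Existing Σw = 16.5 (4.8 + 4.8 + 4.2 + 2.7); existing moment 4.8·1548 + 4.8·269 + 4.2·801 + 2.7·714 = 14013.6.
For the centroid to hit 967: (14013.6 + w·1505) / (16.5 + w) = 967.
Rearranging, w·(1505 − 967) = 967·16.5 − 14013.6 = 1941.9, so w ≈ 1941.9/538 = 3.61.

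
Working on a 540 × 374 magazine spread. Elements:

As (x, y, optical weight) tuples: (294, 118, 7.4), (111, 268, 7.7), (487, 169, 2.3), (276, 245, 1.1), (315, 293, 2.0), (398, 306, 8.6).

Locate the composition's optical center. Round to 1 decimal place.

(292.3, 234.1)

Σw = 7.4 + 7.7 + 2.3 + 1.1 + 2.0 + 8.6 = 29.1.
Σw·x = 8506.8; x̄ = 8506.8/29.1 ≈ 292.33.
y: moment 6812.6 / weight 29.1 ≈ 234.11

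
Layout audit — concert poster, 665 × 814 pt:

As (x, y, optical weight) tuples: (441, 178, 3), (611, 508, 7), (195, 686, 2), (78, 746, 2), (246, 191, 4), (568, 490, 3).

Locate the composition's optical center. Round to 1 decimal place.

Σw = 3 + 7 + 2 + 2 + 4 + 3 = 21.
Σw·x = 3·441 + 7·611 + 2·195 + 2·78 + 4·246 + 3·568 = 8834, so x̄ = 8834/21 ≈ 420.67.
Σw·y = 3·178 + 7·508 + 2·686 + 2·746 + 4·191 + 3·490 = 9188, so ȳ = 9188/21 ≈ 437.52.

(420.7, 437.5)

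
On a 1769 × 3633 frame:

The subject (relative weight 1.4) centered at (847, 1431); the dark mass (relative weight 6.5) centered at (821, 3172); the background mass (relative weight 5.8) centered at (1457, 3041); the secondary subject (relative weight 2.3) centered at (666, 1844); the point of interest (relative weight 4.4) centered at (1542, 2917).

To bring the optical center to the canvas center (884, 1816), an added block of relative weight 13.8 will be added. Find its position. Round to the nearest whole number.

New total weight: (1.4 + 6.5 + 5.8 + 2.3 + 4.4) + 13.8 = 34.2.
x: target moment 34.2×884 = 30232.8; current 1.4·847 + 6.5·821 + 5.8·1457 + 2.3·666 + 4.4·1542 = 23289.5; the added block supplies 6943.3, so x = 6943.3/13.8 ≈ 503.14.
y: target moment 34.2×1816 = 62107.2; current 1.4·1431 + 6.5·3172 + 5.8·3041 + 2.3·1844 + 4.4·2917 = 57335.2; the added block supplies 4772.0, so y = 4772.0/13.8 ≈ 345.80.

(503, 346)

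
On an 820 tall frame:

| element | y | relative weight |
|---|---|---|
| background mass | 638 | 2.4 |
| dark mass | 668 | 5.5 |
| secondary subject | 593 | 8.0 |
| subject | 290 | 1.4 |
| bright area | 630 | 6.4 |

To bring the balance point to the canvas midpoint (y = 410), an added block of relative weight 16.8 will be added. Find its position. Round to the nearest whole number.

With the added block, Σw becomes 2.4 + 5.5 + 8.0 + 1.4 + 6.4 + 16.8 = 40.5.
Along y: (14387.2 + 16.8·y) / 40.5 = 410 (existing moment 2.4·638 + 5.5·668 + 8.0·593 + 1.4·290 + 6.4·630 = 14387.2) ⇒ y = (16605.0 − 14387.2) / 16.8 ≈ 132.01.

y ≈ 132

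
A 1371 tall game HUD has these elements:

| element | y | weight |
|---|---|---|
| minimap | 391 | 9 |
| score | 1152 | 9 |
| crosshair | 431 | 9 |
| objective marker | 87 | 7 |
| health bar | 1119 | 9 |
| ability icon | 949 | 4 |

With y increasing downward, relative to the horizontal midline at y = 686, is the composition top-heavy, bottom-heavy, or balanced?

balanced

Total weight = 9 + 9 + 9 + 7 + 9 + 4 = 47.
y: moment 32242 / weight 47 ≈ 686.00
The centroid 686.00 matches the midline at 686, so the layout is balanced.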